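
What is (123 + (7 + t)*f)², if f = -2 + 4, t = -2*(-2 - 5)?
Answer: 27225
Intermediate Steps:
t = 14 (t = -2*(-7) = 14)
f = 2
(123 + (7 + t)*f)² = (123 + (7 + 14)*2)² = (123 + 21*2)² = (123 + 42)² = 165² = 27225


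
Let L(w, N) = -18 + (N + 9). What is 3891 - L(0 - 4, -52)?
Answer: 3952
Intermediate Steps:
L(w, N) = -9 + N (L(w, N) = -18 + (9 + N) = -9 + N)
3891 - L(0 - 4, -52) = 3891 - (-9 - 52) = 3891 - 1*(-61) = 3891 + 61 = 3952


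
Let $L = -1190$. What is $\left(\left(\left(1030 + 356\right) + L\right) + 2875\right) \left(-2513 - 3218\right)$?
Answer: $-17599901$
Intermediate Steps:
$\left(\left(\left(1030 + 356\right) + L\right) + 2875\right) \left(-2513 - 3218\right) = \left(\left(\left(1030 + 356\right) - 1190\right) + 2875\right) \left(-2513 - 3218\right) = \left(\left(1386 - 1190\right) + 2875\right) \left(-5731\right) = \left(196 + 2875\right) \left(-5731\right) = 3071 \left(-5731\right) = -17599901$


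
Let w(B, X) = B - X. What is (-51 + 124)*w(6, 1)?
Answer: 365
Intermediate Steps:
(-51 + 124)*w(6, 1) = (-51 + 124)*(6 - 1*1) = 73*(6 - 1) = 73*5 = 365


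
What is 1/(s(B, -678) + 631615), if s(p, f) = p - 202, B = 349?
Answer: 1/631762 ≈ 1.5829e-6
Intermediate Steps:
s(p, f) = -202 + p
1/(s(B, -678) + 631615) = 1/((-202 + 349) + 631615) = 1/(147 + 631615) = 1/631762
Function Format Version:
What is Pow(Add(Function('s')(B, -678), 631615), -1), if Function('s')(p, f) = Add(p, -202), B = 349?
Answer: Rational(1, 631762) ≈ 1.5829e-6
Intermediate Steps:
Function('s')(p, f) = Add(-202, p)
Pow(Add(Function('s')(B, -678), 631615), -1) = Pow(Add(Add(-202, 349), 631615), -1) = Pow(Add(147, 631615), -1) = Pow(631762, -1) = Rational(1, 631762)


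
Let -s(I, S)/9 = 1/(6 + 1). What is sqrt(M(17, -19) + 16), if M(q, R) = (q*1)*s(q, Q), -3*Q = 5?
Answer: I*sqrt(287)/7 ≈ 2.4202*I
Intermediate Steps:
Q = -5/3 (Q = -1/3*5 = -5/3 ≈ -1.6667)
s(I, S) = -9/7 (s(I, S) = -9/(6 + 1) = -9/7)
M(q, R) = -9*q/7 (M(q, R) = (q*1)*(-9/7) = q*(-9/7) = -9*q/7)
sqrt(M(17, -19) + 16) = sqrt(-9/7*17 + 16) = sqrt(-153/7 + 16) = sqrt(-41/7) = I*sqrt(287)/7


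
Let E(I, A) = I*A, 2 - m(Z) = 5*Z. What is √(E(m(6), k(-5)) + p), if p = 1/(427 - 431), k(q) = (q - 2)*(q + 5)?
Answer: I/2 ≈ 0.5*I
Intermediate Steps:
k(q) = (-2 + q)*(5 + q)
m(Z) = 2 - 5*Z
p = -¼ (p = 1/(-4) = -¼ ≈ -0.25000)
E(I, A) = A*I
√(E(m(6), k(-5)) + p) = √((-10 + (-5)² + 3*(-5))*(2 - 5*6) - ¼) = √((-10 + 25 - 15)*(2 - 30) - ¼) = √(0*(-28) - ¼) = √(0 - ¼) = √(-¼) = I/2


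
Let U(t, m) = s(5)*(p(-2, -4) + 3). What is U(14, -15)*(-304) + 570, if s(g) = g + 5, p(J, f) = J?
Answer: -2470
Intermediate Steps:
s(g) = 5 + g
U(t, m) = 10 (U(t, m) = (5 + 5)*(-2 + 3) = 10*1 = 10)
U(14, -15)*(-304) + 570 = 10*(-304) + 570 = -3040 + 570 = -2470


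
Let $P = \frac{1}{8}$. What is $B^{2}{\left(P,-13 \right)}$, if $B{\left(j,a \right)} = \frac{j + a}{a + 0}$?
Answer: $\frac{10609}{10816} \approx 0.98086$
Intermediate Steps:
$P = \frac{1}{8} \approx 0.125$
$B{\left(j,a \right)} = \frac{a + j}{a}$
$B^{2}{\left(P,-13 \right)} = \left(\frac{-13 + \frac{1}{8}}{-13}\right)^{2} = \left(\left(- \frac{1}{13}\right) \left(- \frac{103}{8}\right)\right)^{2} = \left(\frac{103}{104}\right)^{2} = \frac{10609}{10816}$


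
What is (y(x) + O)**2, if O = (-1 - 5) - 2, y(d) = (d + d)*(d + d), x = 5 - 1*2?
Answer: 784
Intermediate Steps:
x = 3 (x = 5 - 2 = 3)
y(d) = 4*d**2 (y(d) = (2*d)*(2*d) = 4*d**2)
O = -8 (O = -6 - 2 = -8)
(y(x) + O)**2 = (4*3**2 - 8)**2 = (4*9 - 8)**2 = (36 - 8)**2 = 28**2 = 784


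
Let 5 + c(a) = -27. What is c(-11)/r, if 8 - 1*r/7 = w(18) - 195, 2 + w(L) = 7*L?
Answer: -32/553 ≈ -0.057866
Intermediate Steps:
w(L) = -2 + 7*L
c(a) = -32 (c(a) = -5 - 27 = -32)
r = 553 (r = 56 - 7*((-2 + 7*18) - 195) = 56 - 7*((-2 + 126) - 195) = 56 - 7*(124 - 195) = 56 - 7*(-71) = 56 + 497 = 553)
c(-11)/r = -32/553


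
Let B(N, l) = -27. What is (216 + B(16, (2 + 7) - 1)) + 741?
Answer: 930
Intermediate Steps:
(216 + B(16, (2 + 7) - 1)) + 741 = (216 - 27) + 741 = 189 + 741 = 930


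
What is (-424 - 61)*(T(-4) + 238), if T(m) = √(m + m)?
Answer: -115430 - 970*I*√2 ≈ -1.1543e+5 - 1371.8*I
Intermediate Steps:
T(m) = √2*√m (T(m) = √(2*m) = √2*√m)
(-424 - 61)*(T(-4) + 238) = (-424 - 61)*(√2*√(-4) + 238) = -485*(√2*(2*I) + 238) = -485*(2*I*√2 + 238) = -485*(238 + 2*I*√2) = -115430 - 970*I*√2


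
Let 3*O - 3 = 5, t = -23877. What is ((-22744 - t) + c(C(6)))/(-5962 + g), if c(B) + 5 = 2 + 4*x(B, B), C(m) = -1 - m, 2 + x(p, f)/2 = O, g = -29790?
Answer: -1703/53628 ≈ -0.031756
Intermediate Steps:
O = 8/3 (O = 1 + (⅓)*5 = 1 + 5/3 = 8/3 ≈ 2.6667)
x(p, f) = 4/3 (x(p, f) = -4 + 2*(8/3) = -4 + 16/3 = 4/3)
c(B) = 7/3 (c(B) = -5 + (2 + 4*(4/3)) = -5 + (2 + 16/3) = -5 + 22/3 = 7/3)
((-22744 - t) + c(C(6)))/(-5962 + g) = ((-22744 - 1*(-23877)) + 7/3)/(-5962 - 29790) = ((-22744 + 23877) + 7/3)/(-35752) = (1133 + 7/3)*(-1/35752) = (3406/3)*(-1/35752) = -1703/53628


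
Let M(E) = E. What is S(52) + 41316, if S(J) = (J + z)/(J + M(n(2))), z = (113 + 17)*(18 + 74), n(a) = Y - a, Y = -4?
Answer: 956274/23 ≈ 41577.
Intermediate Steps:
n(a) = -4 - a
z = 11960 (z = 130*92 = 11960)
S(J) = (11960 + J)/(-6 + J) (S(J) = (J + 11960)/(J + (-4 - 1*2)) = (11960 + J)/(J + (-4 - 2)) = (11960 + J)/(J - 6) = (11960 + J)/(-6 + J))
S(52) + 41316 = (11960 + 52)/(-6 + 52) + 41316 = 12012/46 + 41316 = (1/46)*12012 + 41316 = 6006/23 + 41316 = 956274/23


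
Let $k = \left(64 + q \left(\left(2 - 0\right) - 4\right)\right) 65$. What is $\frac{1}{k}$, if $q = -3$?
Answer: $\frac{1}{4550} \approx 0.00021978$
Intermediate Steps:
$k = 4550$ ($k = \left(64 - 3 \left(\left(2 - 0\right) - 4\right)\right) 65 = \left(64 - 3 \left(\left(2 + 0\right) - 4\right)\right) 65 = \left(64 - 3 \left(2 - 4\right)\right) 65 = \left(64 - -6\right) 65 = \left(64 + 6\right) 65 = 70 \cdot 65 = 4550$)
$\frac{1}{k} = \frac{1}{4550}$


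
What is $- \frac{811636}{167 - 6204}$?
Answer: $\frac{811636}{6037} \approx 134.44$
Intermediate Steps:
$- \frac{811636}{167 - 6204} = - \frac{811636}{-6037} = \left(-811636\right) \left(- \frac{1}{6037}\right) = \frac{811636}{6037}$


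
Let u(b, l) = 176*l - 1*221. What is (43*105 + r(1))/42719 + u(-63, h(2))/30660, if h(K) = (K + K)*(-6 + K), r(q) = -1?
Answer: 8661637/1309764540 ≈ 0.0066131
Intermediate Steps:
h(K) = 2*K*(-6 + K) (h(K) = (2*K)*(-6 + K) = 2*K*(-6 + K))
u(b, l) = -221 + 176*l (u(b, l) = 176*l - 221 = -221 + 176*l)
(43*105 + r(1))/42719 + u(-63, h(2))/30660 = (43*105 - 1)/42719 + (-221 + 176*(2*2*(-6 + 2)))/30660 = (4515 - 1)*(1/42719) + (-221 + 176*(2*2*(-4)))*(1/30660) = 4514*(1/42719) + (-221 + 176*(-16))*(1/30660) = 4514/42719 + (-221 - 2816)*(1/30660) = 4514/42719 - 3037*1/30660 = 4514/42719 - 3037/30660 = 8661637/1309764540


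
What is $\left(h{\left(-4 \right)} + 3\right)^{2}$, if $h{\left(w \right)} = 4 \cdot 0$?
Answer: $9$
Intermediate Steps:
$h{\left(w \right)} = 0$
$\left(h{\left(-4 \right)} + 3\right)^{2} = \left(0 + 3\right)^{2} = 3^{2} = 9$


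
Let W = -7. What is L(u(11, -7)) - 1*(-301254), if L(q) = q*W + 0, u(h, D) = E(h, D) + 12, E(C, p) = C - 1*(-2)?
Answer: 301079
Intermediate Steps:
E(C, p) = 2 + C (E(C, p) = C + 2 = 2 + C)
u(h, D) = 14 + h (u(h, D) = (2 + h) + 12 = 14 + h)
L(q) = -7*q (L(q) = q*(-7) + 0 = -7*q + 0 = -7*q)
L(u(11, -7)) - 1*(-301254) = -7*(14 + 11) - 1*(-301254) = -7*25 + 301254 = -175 + 301254 = 301079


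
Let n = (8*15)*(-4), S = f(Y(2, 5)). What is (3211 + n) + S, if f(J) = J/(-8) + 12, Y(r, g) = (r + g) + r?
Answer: 21935/8 ≈ 2741.9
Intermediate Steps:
Y(r, g) = g + 2*r (Y(r, g) = (g + r) + r = g + 2*r)
f(J) = 12 - J/8 (f(J) = J*(-⅛) + 12 = -J/8 + 12 = 12 - J/8)
S = 87/8 (S = 12 - (5 + 2*2)/8 = 12 - (5 + 4)/8 = 12 - ⅛*9 = 12 - 9/8 = 87/8 ≈ 10.875)
n = -480 (n = 120*(-4) = -480)
(3211 + n) + S = (3211 - 480) + 87/8 = 2731 + 87/8 = 21935/8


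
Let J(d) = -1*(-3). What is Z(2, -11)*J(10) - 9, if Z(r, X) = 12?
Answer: 27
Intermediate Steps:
J(d) = 3
Z(2, -11)*J(10) - 9 = 12*3 - 9 = 36 - 9 = 27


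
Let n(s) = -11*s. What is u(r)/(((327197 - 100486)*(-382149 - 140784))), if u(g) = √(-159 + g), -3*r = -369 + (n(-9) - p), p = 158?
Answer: -7*I*√3/355663990089 ≈ -3.4089e-11*I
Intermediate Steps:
r = 428/3 (r = -(-369 + (-11*(-9) - 1*158))/3 = -(-369 + (99 - 158))/3 = -(-369 - 59)/3 = -⅓*(-428) = 428/3 ≈ 142.67)
u(r)/(((327197 - 100486)*(-382149 - 140784))) = √(-159 + 428/3)/(((327197 - 100486)*(-382149 - 140784))) = √(-49/3)/((226711*(-522933))) = (7*I*√3/3)/(-118554663363) = (7*I*√3/3)*(-1/118554663363) = -7*I*√3/355663990089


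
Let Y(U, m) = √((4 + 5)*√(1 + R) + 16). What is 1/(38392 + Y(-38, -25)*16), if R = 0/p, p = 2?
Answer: 1/38472 ≈ 2.5993e-5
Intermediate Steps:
R = 0 (R = 0/2 = 0*(½) = 0)
Y(U, m) = 5 (Y(U, m) = √((4 + 5)*√(1 + 0) + 16) = √(9*√1 + 16) = √(9*1 + 16) = √(9 + 16) = √25 = 5)
1/(38392 + Y(-38, -25)*16) = 1/(38392 + 5*16) = 1/(38392 + 80) = 1/38472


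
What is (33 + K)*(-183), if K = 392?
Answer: -77775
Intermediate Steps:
(33 + K)*(-183) = (33 + 392)*(-183) = 425*(-183) = -77775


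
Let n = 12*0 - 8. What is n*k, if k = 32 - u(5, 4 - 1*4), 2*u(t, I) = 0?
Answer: -256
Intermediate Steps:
u(t, I) = 0 (u(t, I) = (½)*0 = 0)
n = -8 (n = 0 - 8 = -8)
k = 32 (k = 32 - 1*0 = 32 + 0 = 32)
n*k = -8*32 = -256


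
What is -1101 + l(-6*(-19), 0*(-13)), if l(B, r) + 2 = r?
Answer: -1103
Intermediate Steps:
l(B, r) = -2 + r
-1101 + l(-6*(-19), 0*(-13)) = -1101 + (-2 + 0*(-13)) = -1101 + (-2 + 0) = -1101 - 2 = -1103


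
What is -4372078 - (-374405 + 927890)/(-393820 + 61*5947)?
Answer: -45255194883/10351 ≈ -4.3721e+6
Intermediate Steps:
-4372078 - (-374405 + 927890)/(-393820 + 61*5947) = -4372078 - 553485/(-393820 + 362767) = -4372078 - 553485/(-31053) = -4372078 - 553485*(-1)/31053 = -4372078 - 1*(-184495/10351) = -4372078 + 184495/10351 = -45255194883/10351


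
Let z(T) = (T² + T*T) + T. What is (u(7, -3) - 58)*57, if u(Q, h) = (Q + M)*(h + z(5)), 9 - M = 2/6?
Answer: 43130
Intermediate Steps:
z(T) = T + 2*T² (z(T) = (T² + T²) + T = 2*T² + T = T + 2*T²)
M = 26/3 (M = 9 - 2/6 = 9 - 1*⅓ = 9 - ⅓ = 26/3 ≈ 8.6667)
u(Q, h) = (55 + h)*(26/3 + Q) (u(Q, h) = (Q + 26/3)*(h + 5*(1 + 2*5)) = (26/3 + Q)*(h + 5*(1 + 10)) = (26/3 + Q)*(h + 5*11) = (26/3 + Q)*(h + 55) = (26/3 + Q)*(55 + h) = (55 + h)*(26/3 + Q))
(u(7, -3) - 58)*57 = ((1430/3 + 55*7 + (26/3)*(-3) + 7*(-3)) - 58)*57 = ((1430/3 + 385 - 26 - 21) - 58)*57 = (2444/3 - 58)*57 = (2270/3)*57 = 43130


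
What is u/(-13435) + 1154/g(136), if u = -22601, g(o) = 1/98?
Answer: 1519413621/13435 ≈ 1.1309e+5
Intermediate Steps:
g(o) = 1/98
u/(-13435) + 1154/g(136) = -22601/(-13435) + 1154/(1/98) = -22601*(-1/13435) + 1154*98 = 22601/13435 + 113092 = 1519413621/13435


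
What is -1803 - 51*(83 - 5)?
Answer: -5781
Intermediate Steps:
-1803 - 51*(83 - 5) = -1803 - 51*78 = -1803 - 3978 = -5781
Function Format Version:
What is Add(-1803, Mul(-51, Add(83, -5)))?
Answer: -5781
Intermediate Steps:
Add(-1803, Mul(-51, Add(83, -5))) = Add(-1803, Mul(-51, 78)) = Add(-1803, -3978) = -5781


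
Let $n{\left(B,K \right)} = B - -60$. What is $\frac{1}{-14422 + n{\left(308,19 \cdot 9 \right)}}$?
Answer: $- \frac{1}{14054} \approx -7.1154 \cdot 10^{-5}$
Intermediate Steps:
$n{\left(B,K \right)} = 60 + B$ ($n{\left(B,K \right)} = B + 60 = 60 + B$)
$\frac{1}{-14422 + n{\left(308,19 \cdot 9 \right)}} = \frac{1}{-14422 + \left(60 + 308\right)} = \frac{1}{-14422 + 368} = \frac{1}{-14054} = - \frac{1}{14054}$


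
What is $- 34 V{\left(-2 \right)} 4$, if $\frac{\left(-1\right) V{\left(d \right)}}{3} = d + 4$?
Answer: $816$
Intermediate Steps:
$V{\left(d \right)} = -12 - 3 d$ ($V{\left(d \right)} = - 3 \left(d + 4\right) = - 3 \left(4 + d\right) = -12 - 3 d$)
$- 34 V{\left(-2 \right)} 4 = - 34 \left(-12 - -6\right) 4 = - 34 \left(-12 + 6\right) 4 = \left(-34\right) \left(-6\right) 4 = 204 \cdot 4 = 816$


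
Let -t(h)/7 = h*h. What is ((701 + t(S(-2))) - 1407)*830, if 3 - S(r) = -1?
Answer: -678940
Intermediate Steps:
S(r) = 4 (S(r) = 3 - 1*(-1) = 3 + 1 = 4)
t(h) = -7*h² (t(h) = -7*h*h = -7*h²)
((701 + t(S(-2))) - 1407)*830 = ((701 - 7*4²) - 1407)*830 = ((701 - 7*16) - 1407)*830 = ((701 - 112) - 1407)*830 = (589 - 1407)*830 = -818*830 = -678940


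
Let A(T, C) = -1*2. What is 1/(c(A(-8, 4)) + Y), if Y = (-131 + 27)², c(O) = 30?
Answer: 1/10846 ≈ 9.2200e-5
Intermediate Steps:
A(T, C) = -2
Y = 10816 (Y = (-104)² = 10816)
1/(c(A(-8, 4)) + Y) = 1/(30 + 10816) = 1/10846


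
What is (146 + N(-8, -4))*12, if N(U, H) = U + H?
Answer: 1608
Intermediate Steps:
N(U, H) = H + U
(146 + N(-8, -4))*12 = (146 + (-4 - 8))*12 = (146 - 12)*12 = 134*12 = 1608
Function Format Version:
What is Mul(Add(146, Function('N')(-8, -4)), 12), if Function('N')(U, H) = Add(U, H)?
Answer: 1608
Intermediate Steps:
Function('N')(U, H) = Add(H, U)
Mul(Add(146, Function('N')(-8, -4)), 12) = Mul(Add(146, Add(-4, -8)), 12) = Mul(Add(146, -12), 12) = Mul(134, 12) = 1608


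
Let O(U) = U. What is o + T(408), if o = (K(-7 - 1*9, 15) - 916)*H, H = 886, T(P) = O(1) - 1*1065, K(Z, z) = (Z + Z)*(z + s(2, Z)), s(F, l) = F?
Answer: -1294624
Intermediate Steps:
K(Z, z) = 2*Z*(2 + z) (K(Z, z) = (Z + Z)*(z + 2) = (2*Z)*(2 + z) = 2*Z*(2 + z))
T(P) = -1064 (T(P) = 1 - 1*1065 = 1 - 1065 = -1064)
o = -1293560 (o = (2*(-7 - 1*9)*(2 + 15) - 916)*886 = (2*(-7 - 9)*17 - 916)*886 = (2*(-16)*17 - 916)*886 = (-544 - 916)*886 = -1460*886 = -1293560)
o + T(408) = -1293560 - 1064 = -1294624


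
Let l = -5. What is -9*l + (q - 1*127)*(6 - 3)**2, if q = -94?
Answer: -1944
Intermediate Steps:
-9*l + (q - 1*127)*(6 - 3)**2 = -9*(-5) + (-94 - 1*127)*(6 - 3)**2 = 45 + (-94 - 127)*3**2 = 45 - 221*9 = 45 - 1989 = -1944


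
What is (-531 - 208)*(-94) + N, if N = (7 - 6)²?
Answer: 69467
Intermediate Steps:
N = 1 (N = 1² = 1)
(-531 - 208)*(-94) + N = (-531 - 208)*(-94) + 1 = -739*(-94) + 1 = 69466 + 1 = 69467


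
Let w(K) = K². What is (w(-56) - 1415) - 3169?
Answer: -1448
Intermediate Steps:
(w(-56) - 1415) - 3169 = ((-56)² - 1415) - 3169 = (3136 - 1415) - 3169 = 1721 - 3169 = -1448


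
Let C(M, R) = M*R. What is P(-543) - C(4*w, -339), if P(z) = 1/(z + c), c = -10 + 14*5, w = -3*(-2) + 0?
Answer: 3929687/483 ≈ 8136.0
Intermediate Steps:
w = 6 (w = 6 + 0 = 6)
c = 60 (c = -10 + 70 = 60)
P(z) = 1/(60 + z) (P(z) = 1/(z + 60) = 1/(60 + z))
P(-543) - C(4*w, -339) = 1/(60 - 543) - 4*6*(-339) = 1/(-483) - 24*(-339) = -1/483 - 1*(-8136) = -1/483 + 8136 = 3929687/483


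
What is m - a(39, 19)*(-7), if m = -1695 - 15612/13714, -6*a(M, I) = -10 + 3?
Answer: -69446533/41142 ≈ -1688.0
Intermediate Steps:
a(M, I) = 7/6 (a(M, I) = -(-10 + 3)/6 = -⅙*(-7) = 7/6)
m = -11630421/6857 (m = -1695 - 15612/13714 = -1695 - 1*7806/6857 = -1695 - 7806/6857 = -11630421/6857 ≈ -1696.1)
m - a(39, 19)*(-7) = -11630421/6857 - 7*(-7)/6 = -11630421/6857 - 1*(-49/6) = -11630421/6857 + 49/6 = -69446533/41142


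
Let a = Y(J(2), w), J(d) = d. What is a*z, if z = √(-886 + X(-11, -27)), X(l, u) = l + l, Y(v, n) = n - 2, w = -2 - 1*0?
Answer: -8*I*√227 ≈ -120.53*I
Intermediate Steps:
w = -2 (w = -2 + 0 = -2)
Y(v, n) = -2 + n
X(l, u) = 2*l
z = 2*I*√227 (z = √(-886 + 2*(-11)) = √(-886 - 22) = √(-908) = 2*I*√227 ≈ 30.133*I)
a = -4 (a = -2 - 2 = -4)
a*z = -8*I*√227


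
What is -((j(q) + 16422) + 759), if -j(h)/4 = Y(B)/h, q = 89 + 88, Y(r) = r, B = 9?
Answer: -1013667/59 ≈ -17181.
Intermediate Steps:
q = 177
j(h) = -36/h
-((j(q) + 16422) + 759) = -((-36/177 + 16422) + 759) = -((-36*1/177 + 16422) + 759) = -((-12/59 + 16422) + 759) = -(968886/59 + 759) = -1*1013667/59 = -1013667/59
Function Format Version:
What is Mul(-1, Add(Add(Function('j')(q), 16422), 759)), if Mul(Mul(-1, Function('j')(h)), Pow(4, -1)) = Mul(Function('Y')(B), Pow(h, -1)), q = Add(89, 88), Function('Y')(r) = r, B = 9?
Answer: Rational(-1013667, 59) ≈ -17181.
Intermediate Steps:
q = 177
Function('j')(h) = Mul(-36, Pow(h, -1)) (Function('j')(h) = Mul(-4, Mul(9, Pow(h, -1))) = Mul(-36, Pow(h, -1)))
Mul(-1, Add(Add(Function('j')(q), 16422), 759)) = Mul(-1, Add(Add(Mul(-36, Pow(177, -1)), 16422), 759)) = Mul(-1, Add(Add(Mul(-36, Rational(1, 177)), 16422), 759)) = Mul(-1, Add(Add(Rational(-12, 59), 16422), 759)) = Mul(-1, Add(Rational(968886, 59), 759)) = Mul(-1, Rational(1013667, 59)) = Rational(-1013667, 59)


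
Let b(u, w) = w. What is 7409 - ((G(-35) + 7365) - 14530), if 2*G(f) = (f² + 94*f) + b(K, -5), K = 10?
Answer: 15609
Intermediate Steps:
G(f) = -5/2 + f²/2 + 47*f (G(f) = ((f² + 94*f) - 5)/2 = (-5 + f² + 94*f)/2 = -5/2 + f²/2 + 47*f)
7409 - ((G(-35) + 7365) - 14530) = 7409 - (((-5/2 + (½)*(-35)² + 47*(-35)) + 7365) - 14530) = 7409 - (((-5/2 + (½)*1225 - 1645) + 7365) - 14530) = 7409 - (((-5/2 + 1225/2 - 1645) + 7365) - 14530) = 7409 - ((-1035 + 7365) - 14530) = 7409 - (6330 - 14530) = 7409 - 1*(-8200) = 7409 + 8200 = 15609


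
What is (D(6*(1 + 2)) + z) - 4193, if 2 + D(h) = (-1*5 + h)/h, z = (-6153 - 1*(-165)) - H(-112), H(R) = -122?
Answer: -181085/18 ≈ -10060.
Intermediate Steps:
z = -5866 (z = (-6153 - 1*(-165)) - 1*(-122) = (-6153 + 165) + 122 = -5988 + 122 = -5866)
D(h) = -2 + (-5 + h)/h (D(h) = -2 + (-1*5 + h)/h = -2 + (-5 + h)/h)
(D(6*(1 + 2)) + z) - 4193 = ((-5 - 6*(1 + 2))/((6*(1 + 2))) - 5866) - 4193 = ((-5 - 6*3)/((6*3)) - 5866) - 4193 = ((-5 - 1*18)/18 - 5866) - 4193 = ((-5 - 18)/18 - 5866) - 4193 = ((1/18)*(-23) - 5866) - 4193 = (-23/18 - 5866) - 4193 = -105611/18 - 4193 = -181085/18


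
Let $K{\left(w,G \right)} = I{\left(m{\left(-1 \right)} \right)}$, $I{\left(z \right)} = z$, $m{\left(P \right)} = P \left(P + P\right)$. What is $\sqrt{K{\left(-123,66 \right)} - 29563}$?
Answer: $i \sqrt{29561} \approx 171.93 i$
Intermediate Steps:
$m{\left(P \right)} = 2 P^{2}$ ($m{\left(P \right)} = P 2 P = 2 P^{2}$)
$K{\left(w,G \right)} = 2$ ($K{\left(w,G \right)} = 2 \left(-1\right)^{2} = 2 \cdot 1 = 2$)
$\sqrt{K{\left(-123,66 \right)} - 29563} = \sqrt{2 - 29563} = \sqrt{-29561} = i \sqrt{29561}$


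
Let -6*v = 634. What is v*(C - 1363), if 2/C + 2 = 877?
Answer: 126020497/875 ≈ 1.4402e+5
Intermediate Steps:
C = 2/875 (C = 2/(-2 + 877) = 2/875 ≈ 0.0022857)
v = -317/3 (v = -⅙*634 = -317/3 ≈ -105.67)
v*(C - 1363) = -317*(2/875 - 1363)/3 = -317/3*(-1192623/875) = 126020497/875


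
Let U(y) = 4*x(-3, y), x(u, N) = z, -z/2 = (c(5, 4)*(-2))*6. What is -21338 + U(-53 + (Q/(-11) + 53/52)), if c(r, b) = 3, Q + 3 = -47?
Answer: -21050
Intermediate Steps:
Q = -50 (Q = -3 - 47 = -50)
z = 72 (z = -2*3*(-2)*6 = -(-12)*6 = -2*(-36) = 72)
x(u, N) = 72
U(y) = 288 (U(y) = 4*72 = 288)
-21338 + U(-53 + (Q/(-11) + 53/52)) = -21338 + 288 = -21050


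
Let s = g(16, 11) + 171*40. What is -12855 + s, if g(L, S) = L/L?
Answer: -6014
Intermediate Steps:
g(L, S) = 1
s = 6841 (s = 1 + 171*40 = 1 + 6840 = 6841)
-12855 + s = -12855 + 6841 = -6014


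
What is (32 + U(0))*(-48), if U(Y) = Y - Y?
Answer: -1536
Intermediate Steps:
U(Y) = 0
(32 + U(0))*(-48) = (32 + 0)*(-48) = 32*(-48) = -1536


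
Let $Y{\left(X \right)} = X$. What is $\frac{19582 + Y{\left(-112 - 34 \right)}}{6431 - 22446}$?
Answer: $- \frac{19436}{16015} \approx -1.2136$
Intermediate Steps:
$\frac{19582 + Y{\left(-112 - 34 \right)}}{6431 - 22446} = \frac{19582 - 146}{6431 - 22446} = \frac{19582 - 146}{-16015} = 19436 \left(- \frac{1}{16015}\right) = - \frac{19436}{16015}$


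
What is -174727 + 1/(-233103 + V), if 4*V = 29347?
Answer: -157789838259/903065 ≈ -1.7473e+5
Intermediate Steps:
V = 29347/4 (V = (¼)*29347 = 29347/4 ≈ 7336.8)
-174727 + 1/(-233103 + V) = -174727 + 1/(-233103 + 29347/4) = -174727 + 1/(-903065/4) = -174727 - 4/903065 = -157789838259/903065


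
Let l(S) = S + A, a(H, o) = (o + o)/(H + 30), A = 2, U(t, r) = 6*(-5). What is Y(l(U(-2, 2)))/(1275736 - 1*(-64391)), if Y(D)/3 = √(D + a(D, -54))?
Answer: I*√82/446709 ≈ 2.0271e-5*I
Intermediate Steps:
U(t, r) = -30
a(H, o) = 2*o/(30 + H) (a(H, o) = (2*o)/(30 + H) = 2*o/(30 + H))
l(S) = 2 + S (l(S) = S + 2 = 2 + S)
Y(D) = 3*√(D - 108/(30 + D)) (Y(D) = 3*√(D + 2*(-54)/(30 + D)) = 3*√(D - 108/(30 + D)))
Y(l(U(-2, 2)))/(1275736 - 1*(-64391)) = (3*√((-108 + (2 - 30)*(30 + (2 - 30)))/(30 + (2 - 30))))/(1275736 - 1*(-64391)) = (3*√((-108 - 28*(30 - 28))/(30 - 28)))/(1275736 + 64391) = (3*√((-108 - 28*2)/2))/1340127 = (3*√((-108 - 56)/2))*(1/1340127) = (3*√((½)*(-164)))*(1/1340127) = (3*√(-82))*(1/1340127) = (3*(I*√82))*(1/1340127) = (3*I*√82)*(1/1340127) = I*√82/446709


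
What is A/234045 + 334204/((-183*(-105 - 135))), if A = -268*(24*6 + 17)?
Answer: 20191459/2719380 ≈ 7.4250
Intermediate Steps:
A = -43148 (A = -268*(144 + 17) = -268*161 = -43148)
A/234045 + 334204/((-183*(-105 - 135))) = -43148/234045 + 334204/((-183*(-105 - 135))) = -43148*1/234045 + 334204/((-183*(-240))) = -6164/33435 + 334204/43920 = -6164/33435 + 334204*(1/43920) = -6164/33435 + 83551/10980 = 20191459/2719380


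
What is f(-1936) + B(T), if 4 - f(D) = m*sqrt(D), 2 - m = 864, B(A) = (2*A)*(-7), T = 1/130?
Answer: 253/65 + 37928*I ≈ 3.8923 + 37928.0*I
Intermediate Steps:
T = 1/130 ≈ 0.0076923
B(A) = -14*A
m = -862 (m = 2 - 1*864 = 2 - 864 = -862)
f(D) = 4 + 862*sqrt(D) (f(D) = 4 - (-862)*sqrt(D) = 4 + 862*sqrt(D))
f(-1936) + B(T) = (4 + 862*sqrt(-1936)) - 14*1/130 = (4 + 862*(44*I)) - 7/65 = (4 + 37928*I) - 7/65 = 253/65 + 37928*I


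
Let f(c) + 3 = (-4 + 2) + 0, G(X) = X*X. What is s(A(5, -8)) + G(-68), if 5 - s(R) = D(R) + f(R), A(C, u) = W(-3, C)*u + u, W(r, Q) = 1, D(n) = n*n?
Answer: 4378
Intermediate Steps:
D(n) = n**2
G(X) = X**2
f(c) = -5 (f(c) = -3 + ((-4 + 2) + 0) = -3 + (-2 + 0) = -3 - 2 = -5)
A(C, u) = 2*u (A(C, u) = 1*u + u = u + u = 2*u)
s(R) = 10 - R**2 (s(R) = 5 - (R**2 - 5) = 5 - (-5 + R**2) = 5 + (5 - R**2) = 10 - R**2)
s(A(5, -8)) + G(-68) = (10 - (2*(-8))**2) + (-68)**2 = (10 - 1*(-16)**2) + 4624 = (10 - 1*256) + 4624 = (10 - 256) + 4624 = -246 + 4624 = 4378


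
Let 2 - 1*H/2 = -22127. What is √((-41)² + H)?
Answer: √45939 ≈ 214.33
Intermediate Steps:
H = 44258 (H = 4 - 2*(-22127) = 4 + 44254 = 44258)
√((-41)² + H) = √((-41)² + 44258) = √(1681 + 44258) = √45939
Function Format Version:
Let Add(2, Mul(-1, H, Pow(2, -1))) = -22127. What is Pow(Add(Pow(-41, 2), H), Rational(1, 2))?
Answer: Pow(45939, Rational(1, 2)) ≈ 214.33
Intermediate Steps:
H = 44258 (H = Add(4, Mul(-2, -22127)) = Add(4, 44254) = 44258)
Pow(Add(Pow(-41, 2), H), Rational(1, 2)) = Pow(Add(Pow(-41, 2), 44258), Rational(1, 2)) = Pow(Add(1681, 44258), Rational(1, 2)) = Pow(45939, Rational(1, 2))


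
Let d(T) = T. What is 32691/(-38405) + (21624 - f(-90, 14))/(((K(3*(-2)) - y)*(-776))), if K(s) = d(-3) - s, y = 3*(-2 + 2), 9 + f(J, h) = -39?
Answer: -37850742/3725285 ≈ -10.160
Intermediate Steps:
f(J, h) = -48 (f(J, h) = -9 - 39 = -48)
y = 0 (y = 3*0 = 0)
K(s) = -3 - s
32691/(-38405) + (21624 - f(-90, 14))/(((K(3*(-2)) - y)*(-776))) = 32691/(-38405) + (21624 - 1*(-48))/((((-3 - 3*(-2)) - 1*0)*(-776))) = 32691*(-1/38405) + (21624 + 48)/((((-3 - 1*(-6)) + 0)*(-776))) = -32691/38405 + 21672/((((-3 + 6) + 0)*(-776))) = -32691/38405 + 21672/(((3 + 0)*(-776))) = -32691/38405 + 21672/((3*(-776))) = -32691/38405 + 21672/(-2328) = -32691/38405 + 21672*(-1/2328) = -32691/38405 - 903/97 = -37850742/3725285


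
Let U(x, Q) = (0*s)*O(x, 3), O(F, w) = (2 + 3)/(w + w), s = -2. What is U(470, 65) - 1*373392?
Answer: -373392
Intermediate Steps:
O(F, w) = 5/(2*w) (O(F, w) = 5/((2*w)) = 5*(1/(2*w)) = 5/(2*w))
U(x, Q) = 0 (U(x, Q) = (0*(-2))*((5/2)/3) = 0*((5/2)*(1/3)) = 0*(5/6) = 0)
U(470, 65) - 1*373392 = 0 - 1*373392 = 0 - 373392 = -373392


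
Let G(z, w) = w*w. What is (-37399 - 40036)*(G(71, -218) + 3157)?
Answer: -3924483235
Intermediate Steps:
G(z, w) = w**2
(-37399 - 40036)*(G(71, -218) + 3157) = (-37399 - 40036)*((-218)**2 + 3157) = -77435*(47524 + 3157) = -77435*50681 = -3924483235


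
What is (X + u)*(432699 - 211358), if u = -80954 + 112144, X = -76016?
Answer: -9921831666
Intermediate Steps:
u = 31190
(X + u)*(432699 - 211358) = (-76016 + 31190)*(432699 - 211358) = -44826*221341 = -9921831666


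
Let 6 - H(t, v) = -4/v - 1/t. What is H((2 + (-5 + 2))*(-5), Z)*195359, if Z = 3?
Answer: 22075567/15 ≈ 1.4717e+6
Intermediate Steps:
H(t, v) = 6 + 1/t + 4/v (H(t, v) = 6 - (-4/v - 1/t) = 6 - (-1/t - 4/v) = 6 + (1/t + 4/v) = 6 + 1/t + 4/v)
H((2 + (-5 + 2))*(-5), Z)*195359 = (6 + 1/((2 + (-5 + 2))*(-5)) + 4/3)*195359 = (6 + 1/((2 - 3)*(-5)) + 4*(1/3))*195359 = (6 + 1/(-1*(-5)) + 4/3)*195359 = (6 + 1/5 + 4/3)*195359 = (113/15)*195359 = 22075567/15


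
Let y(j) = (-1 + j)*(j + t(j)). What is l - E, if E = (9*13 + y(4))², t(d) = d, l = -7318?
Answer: -27199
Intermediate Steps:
y(j) = 2*j*(-1 + j) (y(j) = (-1 + j)*(j + j) = (-1 + j)*(2*j) = 2*j*(-1 + j))
E = 19881 (E = (9*13 + 2*4*(-1 + 4))² = (117 + 2*4*3)² = (117 + 24)² = 141² = 19881)
l - E = -7318 - 1*19881 = -7318 - 19881 = -27199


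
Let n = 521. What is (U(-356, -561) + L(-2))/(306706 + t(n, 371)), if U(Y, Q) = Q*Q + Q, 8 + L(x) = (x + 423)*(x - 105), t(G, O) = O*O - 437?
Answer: 53821/88782 ≈ 0.60622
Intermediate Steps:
t(G, O) = -437 + O² (t(G, O) = O² - 437 = -437 + O²)
L(x) = -8 + (-105 + x)*(423 + x) (L(x) = -8 + (x + 423)*(x - 105) = -8 + (423 + x)*(-105 + x) = -8 + (-105 + x)*(423 + x))
U(Y, Q) = Q + Q² (U(Y, Q) = Q² + Q = Q + Q²)
(U(-356, -561) + L(-2))/(306706 + t(n, 371)) = (-561*(1 - 561) + (-44423 + (-2)² + 318*(-2)))/(306706 + (-437 + 371²)) = (-561*(-560) + (-44423 + 4 - 636))/(306706 + (-437 + 137641)) = (314160 - 45055)/(306706 + 137204) = 269105/443910 = 269105*(1/443910) = 53821/88782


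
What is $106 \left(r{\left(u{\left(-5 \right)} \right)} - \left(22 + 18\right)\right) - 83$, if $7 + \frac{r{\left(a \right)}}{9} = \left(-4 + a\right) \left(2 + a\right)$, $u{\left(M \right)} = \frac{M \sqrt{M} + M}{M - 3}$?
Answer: $- \frac{170529}{8} - \frac{7155 i \sqrt{5}}{16} \approx -21316.0 - 999.94 i$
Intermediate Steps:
$u{\left(M \right)} = \frac{M + M^{\frac{3}{2}}}{-3 + M}$ ($u{\left(M \right)} = \frac{M^{\frac{3}{2}} + M}{-3 + M} = \frac{M + M^{\frac{3}{2}}}{-3 + M}$)
$r{\left(a \right)} = -63 + 9 \left(-4 + a\right) \left(2 + a\right)$
$106 \left(r{\left(u{\left(-5 \right)} \right)} - \left(22 + 18\right)\right) - 83 = 106 \left(\left(-135 - 18 \frac{-5 + \left(-5\right)^{\frac{3}{2}}}{-3 - 5} + 9 \left(\frac{-5 + \left(-5\right)^{\frac{3}{2}}}{-3 - 5}\right)^{2}\right) - \left(22 + 18\right)\right) - 83 = 106 \left(\left(-135 - 18 \frac{-5 - 5 i \sqrt{5}}{-8} + 9 \left(\frac{-5 - 5 i \sqrt{5}}{-8}\right)^{2}\right) - 40\right) - 83 = 106 \left(\left(-135 - 18 \left(- \frac{-5 - 5 i \sqrt{5}}{8}\right) + 9 \left(- \frac{-5 - 5 i \sqrt{5}}{8}\right)^{2}\right) - 40\right) - 83 = 106 \left(\left(-135 - 18 \left(\frac{5}{8} + \frac{5 i \sqrt{5}}{8}\right) + 9 \left(\frac{5}{8} + \frac{5 i \sqrt{5}}{8}\right)^{2}\right) - 40\right) - 83 = 106 \left(\left(-135 - \left(\frac{45}{4} + \frac{45 i \sqrt{5}}{4}\right) + 9 \left(\frac{5}{8} + \frac{5 i \sqrt{5}}{8}\right)^{2}\right) - 40\right) - 83 = 106 \left(\left(- \frac{585}{4} + 9 \left(\frac{5}{8} + \frac{5 i \sqrt{5}}{8}\right)^{2} - \frac{45 i \sqrt{5}}{4}\right) - 40\right) - 83 = 106 \left(- \frac{745}{4} + 9 \left(\frac{5}{8} + \frac{5 i \sqrt{5}}{8}\right)^{2} - \frac{45 i \sqrt{5}}{4}\right) - 83 = \left(- \frac{39485}{2} + 954 \left(\frac{5}{8} + \frac{5 i \sqrt{5}}{8}\right)^{2} - \frac{2385 i \sqrt{5}}{2}\right) - 83 = - \frac{39651}{2} + 954 \left(\frac{5}{8} + \frac{5 i \sqrt{5}}{8}\right)^{2} - \frac{2385 i \sqrt{5}}{2}$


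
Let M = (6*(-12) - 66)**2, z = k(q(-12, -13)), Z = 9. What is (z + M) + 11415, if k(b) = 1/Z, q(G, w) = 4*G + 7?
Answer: 274132/9 ≈ 30459.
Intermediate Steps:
q(G, w) = 7 + 4*G
k(b) = 1/9
z = 1/9 ≈ 0.11111
M = 19044 (M = (-72 - 66)**2 = (-138)**2 = 19044)
(z + M) + 11415 = (1/9 + 19044) + 11415 = 171397/9 + 11415 = 274132/9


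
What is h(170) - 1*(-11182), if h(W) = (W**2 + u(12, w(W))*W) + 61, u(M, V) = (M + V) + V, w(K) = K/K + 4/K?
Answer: 42531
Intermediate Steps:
w(K) = 1 + 4/K
u(M, V) = M + 2*V
h(W) = 61 + W**2 + W*(12 + 2*(4 + W)/W) (h(W) = (W**2 + (12 + 2*((4 + W)/W))*W) + 61 = (W**2 + (12 + 2*(4 + W)/W)*W) + 61 = (W**2 + W*(12 + 2*(4 + W)/W)) + 61 = 61 + W**2 + W*(12 + 2*(4 + W)/W))
h(170) - 1*(-11182) = (69 + 170**2 + 14*170) - 1*(-11182) = (69 + 28900 + 2380) + 11182 = 31349 + 11182 = 42531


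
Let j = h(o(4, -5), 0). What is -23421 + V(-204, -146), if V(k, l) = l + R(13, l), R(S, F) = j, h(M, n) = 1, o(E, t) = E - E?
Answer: -23566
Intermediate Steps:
o(E, t) = 0
j = 1
R(S, F) = 1
V(k, l) = 1 + l (V(k, l) = l + 1 = 1 + l)
-23421 + V(-204, -146) = -23421 + (1 - 146) = -23421 - 145 = -23566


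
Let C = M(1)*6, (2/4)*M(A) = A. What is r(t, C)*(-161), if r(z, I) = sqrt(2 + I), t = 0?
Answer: -161*sqrt(14) ≈ -602.41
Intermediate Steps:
M(A) = 2*A
C = 12 (C = (2*1)*6 = 2*6 = 12)
r(t, C)*(-161) = sqrt(2 + 12)*(-161) = sqrt(14)*(-161) = -161*sqrt(14)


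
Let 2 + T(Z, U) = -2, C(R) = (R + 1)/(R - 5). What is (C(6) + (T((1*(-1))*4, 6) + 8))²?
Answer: 121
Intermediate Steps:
C(R) = (1 + R)/(-5 + R)
T(Z, U) = -4 (T(Z, U) = -2 - 2 = -4)
(C(6) + (T((1*(-1))*4, 6) + 8))² = ((1 + 6)/(-5 + 6) + (-4 + 8))² = (7/1 + 4)² = (1*7 + 4)² = (7 + 4)² = 11² = 121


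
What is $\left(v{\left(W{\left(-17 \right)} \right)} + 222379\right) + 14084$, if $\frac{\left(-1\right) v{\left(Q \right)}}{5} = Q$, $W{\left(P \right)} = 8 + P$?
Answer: $236508$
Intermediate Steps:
$v{\left(Q \right)} = - 5 Q$
$\left(v{\left(W{\left(-17 \right)} \right)} + 222379\right) + 14084 = \left(- 5 \left(8 - 17\right) + 222379\right) + 14084 = \left(\left(-5\right) \left(-9\right) + 222379\right) + 14084 = \left(45 + 222379\right) + 14084 = 222424 + 14084 = 236508$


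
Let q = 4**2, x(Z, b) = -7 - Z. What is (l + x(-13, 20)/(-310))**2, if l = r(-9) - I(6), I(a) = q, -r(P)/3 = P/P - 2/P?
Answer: 83795716/216225 ≈ 387.54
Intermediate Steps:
r(P) = -3 + 6/P (r(P) = -3*(P/P - 2/P) = -3*(1 - 2/P) = -3 + 6/P)
q = 16
I(a) = 16
l = -59/3 (l = (-3 + 6/(-9)) - 1*16 = (-3 + 6*(-1/9)) - 16 = (-3 - 2/3) - 16 = -11/3 - 16 = -59/3 ≈ -19.667)
(l + x(-13, 20)/(-310))**2 = (-59/3 + (-7 - 1*(-13))/(-310))**2 = (-59/3 + (-7 + 13)*(-1/310))**2 = (-59/3 + 6*(-1/310))**2 = (-59/3 - 3/155)**2 = (-9154/465)**2 = 83795716/216225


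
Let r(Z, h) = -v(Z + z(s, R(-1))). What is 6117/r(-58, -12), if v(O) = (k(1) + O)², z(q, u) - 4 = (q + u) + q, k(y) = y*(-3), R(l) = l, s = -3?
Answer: -6117/4096 ≈ -1.4934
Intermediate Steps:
k(y) = -3*y
z(q, u) = 4 + u + 2*q (z(q, u) = 4 + ((q + u) + q) = 4 + (u + 2*q) = 4 + u + 2*q)
v(O) = (-3 + O)² (v(O) = (-3*1 + O)² = (-3 + O)²)
r(Z, h) = -(-6 + Z)² (r(Z, h) = -(-3 + (Z + (4 - 1 + 2*(-3))))² = -(-3 + (Z + (4 - 1 - 6)))² = -(-3 + (Z - 3))² = -(-3 + (-3 + Z))² = -(-6 + Z)²)
6117/r(-58, -12) = 6117/((-(-6 - 58)²)) = 6117/((-1*(-64)²)) = 6117/((-1*4096)) = 6117/(-4096) = 6117*(-1/4096) = -6117/4096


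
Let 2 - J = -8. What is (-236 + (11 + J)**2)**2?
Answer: 42025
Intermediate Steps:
J = 10 (J = 2 - 1*(-8) = 2 + 8 = 10)
(-236 + (11 + J)**2)**2 = (-236 + (11 + 10)**2)**2 = (-236 + 21**2)**2 = (-236 + 441)**2 = 205**2 = 42025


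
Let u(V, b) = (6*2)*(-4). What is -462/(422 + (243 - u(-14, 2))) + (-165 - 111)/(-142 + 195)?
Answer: -221274/37789 ≈ -5.8555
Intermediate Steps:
u(V, b) = -48 (u(V, b) = 12*(-4) = -48)
-462/(422 + (243 - u(-14, 2))) + (-165 - 111)/(-142 + 195) = -462/(422 + (243 - 1*(-48))) + (-165 - 111)/(-142 + 195) = -462/(422 + (243 + 48)) - 276/53 = -462/(422 + 291) - 276*1/53 = -462/713 - 276/53 = -221274/37789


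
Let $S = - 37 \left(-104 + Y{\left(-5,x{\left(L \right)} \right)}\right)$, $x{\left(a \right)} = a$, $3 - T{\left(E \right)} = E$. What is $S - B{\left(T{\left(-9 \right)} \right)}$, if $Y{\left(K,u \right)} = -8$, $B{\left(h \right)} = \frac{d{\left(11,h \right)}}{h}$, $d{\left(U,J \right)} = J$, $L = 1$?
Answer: $4143$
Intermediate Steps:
$T{\left(E \right)} = 3 - E$
$B{\left(h \right)} = 1$ ($B{\left(h \right)} = \frac{h}{h} = 1$)
$S = 4144$ ($S = - 37 \left(-104 - 8\right) = \left(-37\right) \left(-112\right) = 4144$)
$S - B{\left(T{\left(-9 \right)} \right)} = 4144 - 1 = 4143$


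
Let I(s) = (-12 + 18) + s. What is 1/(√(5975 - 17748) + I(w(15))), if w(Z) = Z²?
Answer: 231/65134 - I*√11773/65134 ≈ 0.0035465 - 0.0016658*I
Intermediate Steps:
I(s) = 6 + s
1/(√(5975 - 17748) + I(w(15))) = 1/(√(5975 - 17748) + (6 + 15²)) = 1/(√(-11773) + (6 + 225)) = 1/(I*√11773 + 231) = 1/(231 + I*√11773)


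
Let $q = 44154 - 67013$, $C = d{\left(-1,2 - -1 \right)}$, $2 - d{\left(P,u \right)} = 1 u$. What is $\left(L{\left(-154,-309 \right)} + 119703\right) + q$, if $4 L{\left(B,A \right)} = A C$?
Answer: $\frac{387685}{4} \approx 96921.0$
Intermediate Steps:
$d{\left(P,u \right)} = 2 - u$ ($d{\left(P,u \right)} = 2 - 1 u = 2 - u$)
$C = -1$ ($C = 2 - \left(2 - -1\right) = 2 - \left(2 + 1\right) = 2 - 3 = -1$)
$L{\left(B,A \right)} = - \frac{A}{4}$ ($L{\left(B,A \right)} = \frac{A \left(-1\right)}{4} = \frac{\left(-1\right) A}{4} = - \frac{A}{4}$)
$q = -22859$
$\left(L{\left(-154,-309 \right)} + 119703\right) + q = \left(\left(- \frac{1}{4}\right) \left(-309\right) + 119703\right) - 22859 = \left(\frac{309}{4} + 119703\right) - 22859 = \frac{479121}{4} - 22859 = \frac{387685}{4}$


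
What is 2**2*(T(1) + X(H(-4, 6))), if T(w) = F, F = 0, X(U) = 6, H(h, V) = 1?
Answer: 24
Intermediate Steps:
T(w) = 0
2**2*(T(1) + X(H(-4, 6))) = 2**2*(0 + 6) = 4*6 = 24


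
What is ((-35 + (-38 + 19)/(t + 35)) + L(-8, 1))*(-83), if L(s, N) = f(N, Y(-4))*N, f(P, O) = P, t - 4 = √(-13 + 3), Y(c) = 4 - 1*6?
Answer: 4381985/1531 - 1577*I*√10/1531 ≈ 2862.2 - 3.2573*I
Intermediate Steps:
Y(c) = -2 (Y(c) = 4 - 6 = -2)
t = 4 + I*√10 (t = 4 + √(-13 + 3) = 4 + √(-10) = 4 + I*√10 ≈ 4.0 + 3.1623*I)
L(s, N) = N² (L(s, N) = N*N = N²)
((-35 + (-38 + 19)/(t + 35)) + L(-8, 1))*(-83) = ((-35 + (-38 + 19)/((4 + I*√10) + 35)) + 1²)*(-83) = ((-35 - 19/(39 + I*√10)) + 1)*(-83) = (-34 - 19/(39 + I*√10))*(-83) = 2822 + 1577/(39 + I*√10)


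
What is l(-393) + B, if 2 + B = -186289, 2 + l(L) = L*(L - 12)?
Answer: -27128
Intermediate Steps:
l(L) = -2 + L*(-12 + L) (l(L) = -2 + L*(L - 12) = -2 + L*(-12 + L))
B = -186291 (B = -2 - 186289 = -186291)
l(-393) + B = (-2 + (-393)² - 12*(-393)) - 186291 = (-2 + 154449 + 4716) - 186291 = 159163 - 186291 = -27128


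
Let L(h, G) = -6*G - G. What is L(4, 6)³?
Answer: -74088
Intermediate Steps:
L(h, G) = -7*G
L(4, 6)³ = (-7*6)³ = (-42)³ = -74088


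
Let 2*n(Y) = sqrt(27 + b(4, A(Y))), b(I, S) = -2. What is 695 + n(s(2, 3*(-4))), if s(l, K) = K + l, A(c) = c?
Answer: 1395/2 ≈ 697.50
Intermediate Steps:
n(Y) = 5/2 (n(Y) = sqrt(27 - 2)/2 = sqrt(25)/2 = (1/2)*5 = 5/2)
695 + n(s(2, 3*(-4))) = 695 + 5/2 = 1395/2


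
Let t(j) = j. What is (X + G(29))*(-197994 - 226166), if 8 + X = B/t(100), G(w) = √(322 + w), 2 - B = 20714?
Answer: 456226496/5 - 1272480*√39 ≈ 8.3299e+7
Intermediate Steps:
B = -20712 (B = 2 - 1*20714 = 2 - 20714 = -20712)
X = -5378/25 (X = -8 - 20712/100 = -8 - 20712*1/100 = -8 - 5178/25 = -5378/25 ≈ -215.12)
(X + G(29))*(-197994 - 226166) = (-5378/25 + √(322 + 29))*(-197994 - 226166) = (-5378/25 + √351)*(-424160) = (-5378/25 + 3*√39)*(-424160) = 456226496/5 - 1272480*√39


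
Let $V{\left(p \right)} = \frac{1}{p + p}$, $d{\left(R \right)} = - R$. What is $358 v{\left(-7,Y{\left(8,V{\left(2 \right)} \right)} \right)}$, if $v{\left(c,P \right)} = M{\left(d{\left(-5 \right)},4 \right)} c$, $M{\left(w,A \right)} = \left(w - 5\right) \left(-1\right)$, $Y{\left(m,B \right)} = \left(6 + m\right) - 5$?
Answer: $0$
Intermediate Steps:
$V{\left(p \right)} = \frac{1}{2 p}$
$Y{\left(m,B \right)} = 1 + m$
$M{\left(w,A \right)} = 5 - w$ ($M{\left(w,A \right)} = \left(-5 + w\right) \left(-1\right) = 5 - w$)
$v{\left(c,P \right)} = 0$ ($v{\left(c,P \right)} = \left(5 - \left(-1\right) \left(-5\right)\right) c = \left(5 - 5\right) c = 0 c = 0$)
$358 v{\left(-7,Y{\left(8,V{\left(2 \right)} \right)} \right)} = 358 \cdot 0 = 0$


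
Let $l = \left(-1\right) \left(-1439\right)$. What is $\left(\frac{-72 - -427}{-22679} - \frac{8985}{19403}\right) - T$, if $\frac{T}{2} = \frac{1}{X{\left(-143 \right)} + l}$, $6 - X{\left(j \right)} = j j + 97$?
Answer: $- \frac{4022915185606}{8405216207337} \approx -0.47862$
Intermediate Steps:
$l = 1439$
$X{\left(j \right)} = -91 - j^{2}$ ($X{\left(j \right)} = 6 - \left(j j + 97\right) = 6 - \left(j^{2} + 97\right) = 6 - \left(97 + j^{2}\right) = -91 - j^{2}$)
$T = - \frac{2}{19101}$ ($T = \frac{2}{\left(-91 - \left(-143\right)^{2}\right) + 1439} = \frac{2}{\left(-91 - 20449\right) + 1439} = \frac{2}{-20540 + 1439} = \frac{2}{-19101} = 2 \left(- \frac{1}{19101}\right) = - \frac{2}{19101} \approx -0.00010471$)
$\left(\frac{-72 - -427}{-22679} - \frac{8985}{19403}\right) - T = \left(\frac{-72 - -427}{-22679} - \frac{8985}{19403}\right) - - \frac{2}{19101} = \left(\left(-72 + 427\right) \left(- \frac{1}{22679}\right) - \frac{8985}{19403}\right) + \frac{2}{19101} = \left(355 \left(- \frac{1}{22679}\right) - \frac{8985}{19403}\right) + \frac{2}{19101} = \left(- \frac{355}{22679} - \frac{8985}{19403}\right) + \frac{2}{19101} = - \frac{210658880}{440040637} + \frac{2}{19101} = - \frac{4022915185606}{8405216207337}$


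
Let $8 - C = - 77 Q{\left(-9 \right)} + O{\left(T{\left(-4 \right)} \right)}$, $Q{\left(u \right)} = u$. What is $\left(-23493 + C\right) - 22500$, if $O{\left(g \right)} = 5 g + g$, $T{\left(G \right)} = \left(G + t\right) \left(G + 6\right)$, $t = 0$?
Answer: $-46630$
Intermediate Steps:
$T{\left(G \right)} = G \left(6 + G\right)$ ($T{\left(G \right)} = \left(G + 0\right) \left(G + 6\right) = G \left(6 + G\right)$)
$O{\left(g \right)} = 6 g$
$C = -637$ ($C = 8 - \left(\left(-77\right) \left(-9\right) + 6 \left(- 4 \left(6 - 4\right)\right)\right) = 8 - \left(693 + 6 \left(\left(-4\right) 2\right)\right) = 8 - \left(693 + 6 \left(-8\right)\right) = 8 - \left(693 - 48\right) = 8 - 645 = -637$)
$\left(-23493 + C\right) - 22500 = \left(-23493 - 637\right) - 22500 = -24130 - 22500 = -46630$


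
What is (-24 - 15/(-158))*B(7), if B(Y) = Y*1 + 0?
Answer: -26439/158 ≈ -167.34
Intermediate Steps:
B(Y) = Y (B(Y) = Y + 0 = Y)
(-24 - 15/(-158))*B(7) = (-24 - 15/(-158))*7 = (-24 - 15*(-1/158))*7 = (-24 + 15/158)*7 = -3777/158*7 = -26439/158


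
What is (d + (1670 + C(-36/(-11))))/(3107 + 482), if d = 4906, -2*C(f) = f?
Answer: 72318/39479 ≈ 1.8318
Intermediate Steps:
C(f) = -f/2
(d + (1670 + C(-36/(-11))))/(3107 + 482) = (4906 + (1670 - (-18)/(-11)))/(3107 + 482) = (4906 + (1670 - (-18)*(-1)/11))/3589 = (4906 + (1670 - ½*36/11))*(1/3589) = (4906 + (1670 - 18/11))*(1/3589) = (4906 + 18352/11)*(1/3589) = (72318/11)*(1/3589) = 72318/39479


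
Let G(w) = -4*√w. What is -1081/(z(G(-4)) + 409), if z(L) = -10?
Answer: -1081/399 ≈ -2.7093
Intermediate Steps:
-1081/(z(G(-4)) + 409) = -1081/(-10 + 409) = -1081/399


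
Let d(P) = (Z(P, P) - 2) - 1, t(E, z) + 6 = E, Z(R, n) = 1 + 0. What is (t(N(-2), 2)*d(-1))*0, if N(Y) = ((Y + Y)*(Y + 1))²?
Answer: 0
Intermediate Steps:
Z(R, n) = 1
N(Y) = 4*Y²*(1 + Y)² (N(Y) = ((2*Y)*(1 + Y))² = (2*Y*(1 + Y))² = 4*Y²*(1 + Y)²)
t(E, z) = -6 + E
d(P) = -2 (d(P) = (1 - 2) - 1 = -1 - 1 = -2)
(t(N(-2), 2)*d(-1))*0 = ((-6 + 4*(-2)²*(1 - 2)²)*(-2))*0 = ((-6 + 4*4*(-1)²)*(-2))*0 = ((-6 + 4*4*1)*(-2))*0 = ((-6 + 16)*(-2))*0 = (10*(-2))*0 = -20*0 = 0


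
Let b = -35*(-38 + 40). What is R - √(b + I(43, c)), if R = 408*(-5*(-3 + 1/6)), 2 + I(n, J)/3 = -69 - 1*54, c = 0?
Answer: 5780 - I*√445 ≈ 5780.0 - 21.095*I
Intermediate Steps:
I(n, J) = -375 (I(n, J) = -6 + 3*(-69 - 1*54) = -6 + 3*(-69 - 54) = -6 + 3*(-123) = -6 - 369 = -375)
R = 5780 (R = 408*(-5*(-3 + ⅙)) = 408*(-5*(-17/6)) = 408*(85/6) = 5780)
b = -70 (b = -35*2 = -70)
R - √(b + I(43, c)) = 5780 - √(-70 - 375) = 5780 - √(-445) = 5780 - I*√445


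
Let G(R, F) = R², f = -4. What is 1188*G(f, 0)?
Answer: 19008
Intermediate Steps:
1188*G(f, 0) = 1188*(-4)² = 1188*16 = 19008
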